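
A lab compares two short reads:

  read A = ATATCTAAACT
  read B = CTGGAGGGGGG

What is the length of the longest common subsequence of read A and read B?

Pick C [5,1], then T [6,2], then A [7,5]; all 3 bases appear in both, in order. dp[11][11] = 3 confirms this is the maximum.

3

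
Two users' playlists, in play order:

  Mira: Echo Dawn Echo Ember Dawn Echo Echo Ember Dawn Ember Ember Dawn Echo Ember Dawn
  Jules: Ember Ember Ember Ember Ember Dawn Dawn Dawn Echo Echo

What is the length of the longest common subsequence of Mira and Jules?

6

Taking Ember at Mira[4]=Jules[2], Ember at Mira[8]=Jules[3], Ember at Mira[10]=Jules[4], Ember at Mira[11]=Jules[5], Dawn at Mira[12]=Jules[8], Echo at Mira[13]=Jules[10] gives a common subsequence of length 6. The LCS DP gives dp[15][10] = 6, so this is optimal.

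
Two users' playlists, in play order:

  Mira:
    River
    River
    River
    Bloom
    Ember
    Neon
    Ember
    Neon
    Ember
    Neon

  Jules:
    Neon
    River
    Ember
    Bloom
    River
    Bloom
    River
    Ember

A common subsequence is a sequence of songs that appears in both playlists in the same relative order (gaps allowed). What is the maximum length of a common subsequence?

4

Pick River at Mira[1]=Jules[2]; then River at Mira[2]=Jules[5]; then River at Mira[3]=Jules[7]; then Ember at Mira[9]=Jules[8]; all 4 songs appear in both, in order. The LCS DP gives dp[10][8] = 4, so this is optimal.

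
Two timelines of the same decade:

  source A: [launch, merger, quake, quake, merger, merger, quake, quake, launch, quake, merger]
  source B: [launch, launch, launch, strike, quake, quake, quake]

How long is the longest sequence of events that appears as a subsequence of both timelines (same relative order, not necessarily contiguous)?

4

Taking launch (source A #1, source B #3), then quake (source A #7, source B #5), then quake (source A #8, source B #6), then quake (source A #10, source B #7) gives a common subsequence of length 4. The LCS DP gives dp[11][7] = 4, so this is optimal.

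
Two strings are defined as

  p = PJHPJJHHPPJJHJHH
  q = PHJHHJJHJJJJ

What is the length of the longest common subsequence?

One common subsequence of length 9: P (p #1, q #1), then J (p #2, q #3), then H (p #3, q #5), then J (p #5, q #6), then J (p #6, q #7), then H (p #7, q #8), then J (p #11, q #10), then J (p #12, q #11), then J (p #14, q #12). The LCS DP gives dp[16][12] = 9, so this is optimal.

9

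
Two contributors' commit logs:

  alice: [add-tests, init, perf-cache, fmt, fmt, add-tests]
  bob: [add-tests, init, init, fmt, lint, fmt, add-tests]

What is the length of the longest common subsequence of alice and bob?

Match add-tests at alice[1]=bob[1] → init at alice[2]=bob[3] → fmt at alice[4]=bob[4] → fmt at alice[5]=bob[6] → add-tests at alice[6]=bob[7] — 5 commits in the same relative order in both. The LCS DP gives dp[6][7] = 5, so this is optimal.

5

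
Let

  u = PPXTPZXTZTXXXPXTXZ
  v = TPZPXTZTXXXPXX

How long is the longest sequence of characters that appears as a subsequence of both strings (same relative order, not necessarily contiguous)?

13

Pick T (u #4, v #1) → P (u #5, v #2) → Z (u #6, v #3) → X (u #7, v #5) → T (u #8, v #6) → Z (u #9, v #7) → T (u #10, v #8) → X (u #11, v #9) → X (u #12, v #10) → X (u #13, v #11) → P (u #14, v #12) → X (u #15, v #13) → X (u #17, v #14); all 13 characters appear in both, in order, and the DP table's final entry dp[18][14] is also 13, so no common subsequence is longer.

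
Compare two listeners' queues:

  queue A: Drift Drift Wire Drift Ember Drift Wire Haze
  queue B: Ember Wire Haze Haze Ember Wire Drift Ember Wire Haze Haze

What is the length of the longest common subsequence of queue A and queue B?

Taking Wire (queue A #3, queue B #6), Drift (queue A #4, queue B #7), Ember (queue A #5, queue B #8), Wire (queue A #7, queue B #9), Haze (queue A #8, queue B #11) gives a common subsequence of length 5. The LCS DP gives dp[8][11] = 5, so this is optimal.

5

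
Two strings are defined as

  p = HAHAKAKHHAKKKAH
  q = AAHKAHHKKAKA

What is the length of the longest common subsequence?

One common subsequence of length 10: A [2,2], H [3,3], K [5,4], A [6,5], H [8,6], H [9,7], K [11,8], K [12,9], K [13,11], A [14,12]. dp[15][12] = 10 confirms this is the maximum.

10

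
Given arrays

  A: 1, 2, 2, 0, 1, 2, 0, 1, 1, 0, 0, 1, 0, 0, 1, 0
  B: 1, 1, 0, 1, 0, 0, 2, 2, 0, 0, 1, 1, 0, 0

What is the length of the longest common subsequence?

One common subsequence of length 10: 1 [1,1], 1 [5,2], 0 [7,3], 1 [9,4], 0 [10,5], 0 [11,6], 0 [13,9], 0 [14,10], 1 [15,12], 0 [16,14]. dp[16][14] = 10 confirms this is the maximum.

10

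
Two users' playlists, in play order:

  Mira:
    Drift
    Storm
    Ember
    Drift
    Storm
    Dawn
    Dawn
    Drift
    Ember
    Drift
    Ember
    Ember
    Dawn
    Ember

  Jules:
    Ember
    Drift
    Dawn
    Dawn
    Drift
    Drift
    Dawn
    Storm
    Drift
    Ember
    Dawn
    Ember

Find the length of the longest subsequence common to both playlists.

One common subsequence of length 9: Ember [3,1]; then Drift [4,2]; then Dawn [6,3]; then Dawn [7,4]; then Drift [8,6]; then Drift [10,9]; then Ember [12,10]; then Dawn [13,11]; then Ember [14,12]. dp[14][12] = 9 confirms this is the maximum.

9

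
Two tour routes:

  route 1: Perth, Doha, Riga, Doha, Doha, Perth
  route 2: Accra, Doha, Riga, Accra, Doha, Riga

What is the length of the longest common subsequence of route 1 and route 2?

3

Taking Doha [2,2] → Riga [3,3] → Doha [4,5] gives a common subsequence of length 3. The LCS DP gives dp[6][6] = 3, so this is optimal.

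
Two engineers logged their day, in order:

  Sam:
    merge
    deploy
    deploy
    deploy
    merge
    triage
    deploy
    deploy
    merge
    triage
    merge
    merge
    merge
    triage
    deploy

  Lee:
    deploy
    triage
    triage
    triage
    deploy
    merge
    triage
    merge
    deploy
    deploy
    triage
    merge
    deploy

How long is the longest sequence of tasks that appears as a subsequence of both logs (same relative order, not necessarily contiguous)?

9

Taking deploy at Sam[2]=Lee[1], then deploy at Sam[4]=Lee[5], then merge at Sam[5]=Lee[6], then triage at Sam[6]=Lee[7], then deploy at Sam[7]=Lee[9], then deploy at Sam[8]=Lee[10], then triage at Sam[10]=Lee[11], then merge at Sam[13]=Lee[12], then deploy at Sam[15]=Lee[13] gives a common subsequence of length 9, and the DP table's final entry dp[15][13] is also 9, so no common subsequence is longer.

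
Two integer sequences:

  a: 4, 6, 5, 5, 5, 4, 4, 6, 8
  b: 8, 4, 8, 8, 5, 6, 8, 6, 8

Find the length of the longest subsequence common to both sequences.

4

Let dp[i][j] be the LCS length of the first i values of a and the first j values of b. dp[i][j] = dp[i-1][j-1]+1 when the i-th and j-th values match, else max(dp[i-1][j], dp[i][j-1]).
    ·  8  4  8  8  5  6  8  6  8
 ·  0  0  0  0  0  0  0  0  0  0
 4  0  0  1  1  1  1  1  1  1  1
 6  0  0  1  1  1  1  2  2  2  2
 5  0  0  1  1  1  2  2  2  2  2
 5  0  0  1  1  1  2  2  2  2  2
 5  0  0  1  1  1  2  2  2  2  2
 4  0  0  1  1  1  2  2  2  2  2
 4  0  0  1  1  1  2  2  2  2  2
 6  0  0  1  1  1  2  3  3  3  3
 8  0  1  1  2  2  2  3  4  4  4
dp[9][9] = 4. One LCS (by backtracking along matches): 4, 6, 6, 8.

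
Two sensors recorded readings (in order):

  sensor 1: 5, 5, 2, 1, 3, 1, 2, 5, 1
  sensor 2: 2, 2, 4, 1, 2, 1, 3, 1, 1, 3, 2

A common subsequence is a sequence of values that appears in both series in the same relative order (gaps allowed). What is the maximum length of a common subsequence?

5

Pick 2 at sensor 1[3]=sensor 2[5] → 1 at sensor 1[4]=sensor 2[6] → 3 at sensor 1[5]=sensor 2[7] → 1 at sensor 1[6]=sensor 2[9] → 2 at sensor 1[7]=sensor 2[11]; all 5 values appear in both, in order. The LCS DP gives dp[9][11] = 5, so this is optimal.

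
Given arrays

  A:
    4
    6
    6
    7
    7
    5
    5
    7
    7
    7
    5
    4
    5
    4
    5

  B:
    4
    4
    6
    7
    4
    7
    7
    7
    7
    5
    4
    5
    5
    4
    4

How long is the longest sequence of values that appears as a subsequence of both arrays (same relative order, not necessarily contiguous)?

One common subsequence of length 11: 4 at A[1]=B[2], then 6 at A[3]=B[3], then 7 at A[4]=B[4], then 7 at A[5]=B[6], then 7 at A[8]=B[7], then 7 at A[9]=B[8], then 7 at A[10]=B[9], then 5 at A[11]=B[10], then 4 at A[12]=B[11], then 5 at A[13]=B[13], then 4 at A[14]=B[15], and the DP table's final entry dp[15][15] is also 11, so no common subsequence is longer.

11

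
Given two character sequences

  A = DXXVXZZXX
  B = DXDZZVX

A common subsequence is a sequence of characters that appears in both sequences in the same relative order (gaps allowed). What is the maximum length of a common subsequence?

One common subsequence of length 5: D [1,1]; then X [2,2]; then Z [6,4]; then Z [7,5]; then X [9,7], and the DP table's final entry dp[9][7] is also 5, so no common subsequence is longer.

5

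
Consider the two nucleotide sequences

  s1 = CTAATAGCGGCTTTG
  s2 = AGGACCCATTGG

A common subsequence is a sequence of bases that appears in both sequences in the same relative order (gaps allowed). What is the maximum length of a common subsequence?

Taking A (s1 #3, s2 #1), then A (s1 #4, s2 #4), then C (s1 #8, s2 #6), then C (s1 #11, s2 #7), then T (s1 #12, s2 #9), then T (s1 #13, s2 #10), then G (s1 #15, s2 #12) gives a common subsequence of length 7. The LCS DP gives dp[15][12] = 7, so this is optimal.

7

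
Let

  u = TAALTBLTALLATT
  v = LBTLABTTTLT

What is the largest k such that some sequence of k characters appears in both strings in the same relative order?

Match L [4,1], then B [6,2], then T [8,3], then L [11,4], then A [12,5], then T [13,9], then T [14,11] — 7 characters in the same relative order in both. Since dp[14][11] = 7, nothing longer is possible.

7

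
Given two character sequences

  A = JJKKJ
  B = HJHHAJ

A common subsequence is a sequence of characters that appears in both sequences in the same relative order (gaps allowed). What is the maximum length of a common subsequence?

Match J at A[1]=B[2] → J at A[5]=B[6] — 2 characters in the same relative order in both. The LCS DP gives dp[5][6] = 2, so this is optimal.

2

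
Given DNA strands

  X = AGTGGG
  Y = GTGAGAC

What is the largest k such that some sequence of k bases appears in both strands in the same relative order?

4

Match G at X[2]=Y[1], then T at X[3]=Y[2], then G at X[4]=Y[3], then G at X[5]=Y[5] — 4 bases in the same relative order in both. The LCS DP gives dp[6][7] = 4, so this is optimal.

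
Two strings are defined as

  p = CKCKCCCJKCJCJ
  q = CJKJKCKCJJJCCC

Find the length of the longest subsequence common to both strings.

8

Match C at p[1]=q[1], then K at p[2]=q[5], then C at p[3]=q[6], then K at p[4]=q[7], then C at p[5]=q[8], then C at p[7]=q[12], then C at p[10]=q[13], then C at p[12]=q[14] — 8 characters in the same relative order in both, and the DP table's final entry dp[13][14] is also 8, so no common subsequence is longer.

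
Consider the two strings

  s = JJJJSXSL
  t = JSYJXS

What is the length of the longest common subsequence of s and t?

4

Pick J at s[1]=t[1], J at s[4]=t[4], X at s[6]=t[5], S at s[7]=t[6]; all 4 characters appear in both, in order, and the DP table's final entry dp[8][6] is also 4, so no common subsequence is longer.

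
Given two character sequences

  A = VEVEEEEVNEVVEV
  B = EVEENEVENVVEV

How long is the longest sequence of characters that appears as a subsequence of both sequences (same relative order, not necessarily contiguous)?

Match E (A #2, B #1), then V (A #3, B #2), then E (A #4, B #3), then E (A #5, B #4), then E (A #6, B #6), then E (A #7, B #8), then N (A #9, B #9), then V (A #11, B #10), then V (A #12, B #11), then E (A #13, B #12), then V (A #14, B #13) — 11 characters in the same relative order in both. The LCS DP gives dp[14][13] = 11, so this is optimal.

11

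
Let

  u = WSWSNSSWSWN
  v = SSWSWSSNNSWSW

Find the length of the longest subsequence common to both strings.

9

Taking W [1,3]; then S [2,4]; then W [3,5]; then S [4,7]; then N [5,9]; then S [7,10]; then W [8,11]; then S [9,12]; then W [10,13] gives a common subsequence of length 9. The LCS DP gives dp[11][13] = 9, so this is optimal.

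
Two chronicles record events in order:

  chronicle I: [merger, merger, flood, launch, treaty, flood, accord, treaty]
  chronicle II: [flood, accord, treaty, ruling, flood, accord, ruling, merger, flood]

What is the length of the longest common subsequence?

Taking flood [3,1], then treaty [5,3], then flood [6,5], then accord [7,6] gives a common subsequence of length 4. dp[8][9] = 4 confirms this is the maximum.

4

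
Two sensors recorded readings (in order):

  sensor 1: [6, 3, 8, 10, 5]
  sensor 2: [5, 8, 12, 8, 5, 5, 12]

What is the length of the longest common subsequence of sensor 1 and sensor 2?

2

Taking 8 at sensor 1[3]=sensor 2[4], then 5 at sensor 1[5]=sensor 2[6] gives a common subsequence of length 2. Since dp[5][7] = 2, nothing longer is possible.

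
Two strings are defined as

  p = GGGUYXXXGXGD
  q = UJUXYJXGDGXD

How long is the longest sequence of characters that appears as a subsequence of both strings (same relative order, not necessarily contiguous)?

6

Match U [4,3], then Y [5,5], then X [6,7], then G [9,10], then X [10,11], then D [12,12] — 6 characters in the same relative order in both, and the DP table's final entry dp[12][12] is also 6, so no common subsequence is longer.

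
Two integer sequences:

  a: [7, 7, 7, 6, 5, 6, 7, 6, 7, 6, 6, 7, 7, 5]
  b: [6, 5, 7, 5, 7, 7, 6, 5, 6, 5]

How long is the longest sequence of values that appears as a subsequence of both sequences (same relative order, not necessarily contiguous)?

7

One common subsequence of length 7: 7 at a[1]=b[3]; then 7 at a[2]=b[5]; then 7 at a[3]=b[6]; then 6 at a[4]=b[7]; then 5 at a[5]=b[8]; then 6 at a[11]=b[9]; then 5 at a[14]=b[10]. The LCS DP gives dp[14][10] = 7, so this is optimal.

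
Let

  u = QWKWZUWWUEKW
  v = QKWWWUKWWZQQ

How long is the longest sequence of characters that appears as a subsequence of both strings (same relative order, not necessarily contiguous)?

8

One common subsequence of length 8: Q [1,1], K [3,2], W [4,3], W [7,4], W [8,5], U [9,6], K [11,7], W [12,9]. Since dp[12][12] = 8, nothing longer is possible.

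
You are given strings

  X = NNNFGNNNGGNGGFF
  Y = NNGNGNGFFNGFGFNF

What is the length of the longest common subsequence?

11

One common subsequence of length 11: N [1,1], then N [2,2], then N [3,4], then G [5,5], then N [8,6], then G [9,7], then N [11,10], then G [12,11], then G [13,13], then F [14,14], then F [15,16]. The LCS DP gives dp[15][16] = 11, so this is optimal.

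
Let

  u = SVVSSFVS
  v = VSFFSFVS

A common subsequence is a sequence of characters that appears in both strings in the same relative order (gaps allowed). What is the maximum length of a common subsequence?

Let dp[i][j] be the LCS length of the first i characters of u and the first j characters of v. dp[i][j] = dp[i-1][j-1]+1 when the i-th and j-th characters match, else max(dp[i-1][j], dp[i][j-1]).
    ·  V  S  F  F  S  F  V  S
 ·  0  0  0  0  0  0  0  0  0
 S  0  0  1  1  1  1  1  1  1
 V  0  1  1  1  1  1  1  2  2
 V  0  1  1  1  1  1  1  2  2
 S  0  1  2  2  2  2  2  2  3
 S  0  1  2  2  2  3  3  3  3
 F  0  1  2  3  3  3  4  4  4
 V  0  1  2  3  3  3  4  5  5
 S  0  1  2  3  3  4  4  5  6
dp[8][8] = 6. One LCS (by backtracking along matches): VSSFVS.

6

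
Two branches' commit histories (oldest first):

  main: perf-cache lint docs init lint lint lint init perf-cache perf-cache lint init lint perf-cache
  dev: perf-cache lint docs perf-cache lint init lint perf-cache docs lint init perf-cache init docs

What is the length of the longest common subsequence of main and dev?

9

Match perf-cache [1,1], lint [2,2], docs [3,3], init [4,6], lint [5,7], lint [7,10], init [8,11], perf-cache [10,12], init [12,13] — 9 commits in the same relative order in both. Since dp[14][14] = 9, nothing longer is possible.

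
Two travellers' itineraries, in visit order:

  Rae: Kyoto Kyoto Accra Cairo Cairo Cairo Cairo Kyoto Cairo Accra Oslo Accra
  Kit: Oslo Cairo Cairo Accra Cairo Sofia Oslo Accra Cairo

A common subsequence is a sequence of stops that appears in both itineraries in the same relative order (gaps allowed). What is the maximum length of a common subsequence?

5

Taking Cairo at Rae[4]=Kit[2] → Cairo at Rae[5]=Kit[3] → Cairo at Rae[6]=Kit[5] → Oslo at Rae[11]=Kit[7] → Accra at Rae[12]=Kit[8] gives a common subsequence of length 5, and the DP table's final entry dp[12][9] is also 5, so no common subsequence is longer.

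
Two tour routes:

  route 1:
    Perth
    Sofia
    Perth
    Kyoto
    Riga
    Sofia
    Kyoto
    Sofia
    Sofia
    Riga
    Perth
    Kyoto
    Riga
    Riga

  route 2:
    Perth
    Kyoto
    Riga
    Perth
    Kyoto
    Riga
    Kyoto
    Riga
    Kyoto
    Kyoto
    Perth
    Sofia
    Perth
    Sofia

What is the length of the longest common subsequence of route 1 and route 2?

One common subsequence of length 7: Perth (route 1 #1, route 2 #1), Perth (route 1 #3, route 2 #4), Kyoto (route 1 #4, route 2 #7), Riga (route 1 #5, route 2 #8), Kyoto (route 1 #7, route 2 #10), Sofia (route 1 #8, route 2 #12), Sofia (route 1 #9, route 2 #14), and the DP table's final entry dp[14][14] is also 7, so no common subsequence is longer.

7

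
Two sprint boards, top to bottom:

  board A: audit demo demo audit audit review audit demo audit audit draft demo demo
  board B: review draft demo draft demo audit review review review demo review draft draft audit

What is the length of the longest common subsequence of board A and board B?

Taking demo (board A #2, board B #3) → demo (board A #3, board B #5) → audit (board A #4, board B #6) → review (board A #6, board B #9) → demo (board A #8, board B #10) → audit (board A #10, board B #14) gives a common subsequence of length 6, and the DP table's final entry dp[13][14] is also 6, so no common subsequence is longer.

6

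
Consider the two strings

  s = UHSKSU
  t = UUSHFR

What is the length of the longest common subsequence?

2

Let dp[i][j] be the LCS length of the first i characters of s and the first j characters of t. dp[i][j] = dp[i-1][j-1]+1 when the i-th and j-th characters match, else max(dp[i-1][j], dp[i][j-1]).
    ·  U  U  S  H  F  R
 ·  0  0  0  0  0  0  0
 U  0  1  1  1  1  1  1
 H  0  1  1  1  2  2  2
 S  0  1  1  2  2  2  2
 K  0  1  1  2  2  2  2
 S  0  1  1  2  2  2  2
 U  0  1  2  2  2  2  2
dp[6][6] = 2. One LCS (by backtracking along matches): UH.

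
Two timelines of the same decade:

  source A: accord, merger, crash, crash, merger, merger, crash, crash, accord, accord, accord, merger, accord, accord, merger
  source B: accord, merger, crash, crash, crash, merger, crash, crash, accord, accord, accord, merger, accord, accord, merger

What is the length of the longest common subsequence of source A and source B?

Taking accord at source A[1]=source B[1]; then merger at source A[2]=source B[2]; then crash at source A[3]=source B[4]; then crash at source A[4]=source B[5]; then merger at source A[6]=source B[6]; then crash at source A[7]=source B[7]; then crash at source A[8]=source B[8]; then accord at source A[9]=source B[9]; then accord at source A[10]=source B[10]; then accord at source A[11]=source B[11]; then merger at source A[12]=source B[12]; then accord at source A[13]=source B[13]; then accord at source A[14]=source B[14]; then merger at source A[15]=source B[15] gives a common subsequence of length 14, and the DP table's final entry dp[15][15] is also 14, so no common subsequence is longer.

14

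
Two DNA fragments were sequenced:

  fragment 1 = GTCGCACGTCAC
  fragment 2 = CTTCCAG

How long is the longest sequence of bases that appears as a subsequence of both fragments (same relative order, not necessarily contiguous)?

5

One common subsequence of length 5: T at fragment 1[2]=fragment 2[3], then C at fragment 1[3]=fragment 2[4], then C at fragment 1[5]=fragment 2[5], then A at fragment 1[6]=fragment 2[6], then G at fragment 1[8]=fragment 2[7]. Since dp[12][7] = 5, nothing longer is possible.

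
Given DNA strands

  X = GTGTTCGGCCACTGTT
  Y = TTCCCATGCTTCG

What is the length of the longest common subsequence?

Taking T at X[4]=Y[1], then T at X[5]=Y[2], then C at X[6]=Y[3], then C at X[9]=Y[4], then C at X[10]=Y[5], then A at X[11]=Y[6], then T at X[13]=Y[7], then G at X[14]=Y[8], then T at X[15]=Y[10], then T at X[16]=Y[11] gives a common subsequence of length 10. Since dp[16][13] = 10, nothing longer is possible.

10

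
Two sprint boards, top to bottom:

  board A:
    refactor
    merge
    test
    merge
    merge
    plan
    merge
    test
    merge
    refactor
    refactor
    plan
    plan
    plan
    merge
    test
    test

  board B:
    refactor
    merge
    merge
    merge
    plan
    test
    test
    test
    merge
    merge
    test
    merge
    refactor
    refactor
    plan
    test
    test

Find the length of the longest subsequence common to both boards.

Match refactor [1,1] → merge [2,2] → merge [4,3] → merge [5,4] → plan [6,5] → merge [7,10] → test [8,11] → merge [9,12] → refactor [10,13] → refactor [11,14] → plan [14,15] → test [16,16] → test [17,17] — 13 tasks in the same relative order in both. Since dp[17][17] = 13, nothing longer is possible.

13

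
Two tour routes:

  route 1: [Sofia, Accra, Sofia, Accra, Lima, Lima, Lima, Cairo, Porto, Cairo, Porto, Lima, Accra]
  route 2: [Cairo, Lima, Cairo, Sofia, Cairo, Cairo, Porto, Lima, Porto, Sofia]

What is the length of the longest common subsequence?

One common subsequence of length 5: Sofia (route 1 #3, route 2 #4), Cairo (route 1 #8, route 2 #5), Cairo (route 1 #10, route 2 #6), Porto (route 1 #11, route 2 #7), Lima (route 1 #12, route 2 #8). Since dp[13][10] = 5, nothing longer is possible.

5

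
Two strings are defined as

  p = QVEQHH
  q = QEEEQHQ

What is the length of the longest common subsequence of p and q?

Let dp[i][j] be the LCS length of the first i characters of p and the first j characters of q. dp[i][j] = dp[i-1][j-1]+1 when the i-th and j-th characters match, else max(dp[i-1][j], dp[i][j-1]).
    ·  Q  E  E  E  Q  H  Q
 ·  0  0  0  0  0  0  0  0
 Q  0  1  1  1  1  1  1  1
 V  0  1  1  1  1  1  1  1
 E  0  1  2  2  2  2  2  2
 Q  0  1  2  2  2  3  3  3
 H  0  1  2  2  2  3  4  4
 H  0  1  2  2  2  3  4  4
dp[6][7] = 4. One LCS (by backtracking along matches): QEQH.

4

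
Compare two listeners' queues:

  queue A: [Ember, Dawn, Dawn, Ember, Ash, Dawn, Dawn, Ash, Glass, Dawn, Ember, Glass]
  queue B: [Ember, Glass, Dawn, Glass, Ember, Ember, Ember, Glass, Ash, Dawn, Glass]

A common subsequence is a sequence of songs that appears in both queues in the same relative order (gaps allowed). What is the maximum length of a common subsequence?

Taking Ember at queue A[1]=queue B[1] → Dawn at queue A[2]=queue B[3] → Ember at queue A[4]=queue B[7] → Ash at queue A[8]=queue B[9] → Dawn at queue A[10]=queue B[10] → Glass at queue A[12]=queue B[11] gives a common subsequence of length 6. Since dp[12][11] = 6, nothing longer is possible.

6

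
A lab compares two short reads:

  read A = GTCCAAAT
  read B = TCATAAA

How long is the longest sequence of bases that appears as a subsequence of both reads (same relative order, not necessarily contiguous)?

Pick T (read A #2, read B #1) → C (read A #3, read B #2) → A (read A #5, read B #5) → A (read A #6, read B #6) → A (read A #7, read B #7); all 5 bases appear in both, in order. The LCS DP gives dp[8][7] = 5, so this is optimal.

5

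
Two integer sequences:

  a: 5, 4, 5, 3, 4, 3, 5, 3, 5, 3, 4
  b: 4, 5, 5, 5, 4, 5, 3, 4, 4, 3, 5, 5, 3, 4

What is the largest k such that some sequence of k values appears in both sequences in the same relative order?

Match 5 at a[1]=b[4] → 4 at a[2]=b[5] → 5 at a[3]=b[6] → 3 at a[4]=b[7] → 4 at a[5]=b[9] → 3 at a[6]=b[10] → 5 at a[7]=b[11] → 5 at a[9]=b[12] → 3 at a[10]=b[13] → 4 at a[11]=b[14] — 10 values in the same relative order in both, and the DP table's final entry dp[11][14] is also 10, so no common subsequence is longer.

10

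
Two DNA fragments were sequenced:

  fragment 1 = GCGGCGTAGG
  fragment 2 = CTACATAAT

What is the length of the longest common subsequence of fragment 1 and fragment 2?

4

Taking C at fragment 1[2]=fragment 2[1]; then C at fragment 1[5]=fragment 2[4]; then T at fragment 1[7]=fragment 2[6]; then A at fragment 1[8]=fragment 2[8] gives a common subsequence of length 4. The LCS DP gives dp[10][9] = 4, so this is optimal.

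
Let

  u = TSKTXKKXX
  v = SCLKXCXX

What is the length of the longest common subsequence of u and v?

Taking S [2,1]; then K [3,4]; then X [5,5]; then X [8,7]; then X [9,8] gives a common subsequence of length 5. dp[9][8] = 5 confirms this is the maximum.

5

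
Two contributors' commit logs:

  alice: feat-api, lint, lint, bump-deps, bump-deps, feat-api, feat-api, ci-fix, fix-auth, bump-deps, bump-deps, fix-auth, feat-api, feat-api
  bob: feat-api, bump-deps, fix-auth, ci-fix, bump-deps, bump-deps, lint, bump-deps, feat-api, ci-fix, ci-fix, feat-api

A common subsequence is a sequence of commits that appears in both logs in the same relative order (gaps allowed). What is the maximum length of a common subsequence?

Taking feat-api [1,1] → bump-deps [4,2] → bump-deps [5,5] → bump-deps [10,6] → bump-deps [11,8] → feat-api [13,9] → feat-api [14,12] gives a common subsequence of length 7. Since dp[14][12] = 7, nothing longer is possible.

7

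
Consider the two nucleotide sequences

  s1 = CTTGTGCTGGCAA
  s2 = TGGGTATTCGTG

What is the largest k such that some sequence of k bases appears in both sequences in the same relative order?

Taking T [2,5], then T [3,7], then T [5,8], then G [6,10], then T [8,11], then G [10,12] gives a common subsequence of length 6. The LCS DP gives dp[13][12] = 6, so this is optimal.

6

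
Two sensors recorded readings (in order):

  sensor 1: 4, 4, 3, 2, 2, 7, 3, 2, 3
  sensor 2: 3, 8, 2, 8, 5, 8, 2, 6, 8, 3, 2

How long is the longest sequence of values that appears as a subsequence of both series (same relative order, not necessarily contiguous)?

5

One common subsequence of length 5: 3 [3,1], then 2 [4,3], then 2 [5,7], then 3 [7,10], then 2 [8,11]. Since dp[9][11] = 5, nothing longer is possible.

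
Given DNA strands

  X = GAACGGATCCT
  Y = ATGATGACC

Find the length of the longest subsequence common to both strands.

6

Let dp[i][j] be the LCS length of the first i bases of X and the first j bases of Y. dp[i][j] = dp[i-1][j-1]+1 when the i-th and j-th bases match, else max(dp[i-1][j], dp[i][j-1]).
    ·  A  T  G  A  T  G  A  C  C
 ·  0  0  0  0  0  0  0  0  0  0
 G  0  0  0  1  1  1  1  1  1  1
 A  0  1  1  1  2  2  2  2  2  2
 A  0  1  1  1  2  2  2  3  3  3
 C  0  1  1  1  2  2  2  3  4  4
 G  0  1  1  2  2  2  3  3  4  4
 G  0  1  1  2  2  2  3  3  4  4
 A  0  1  1  2  3  3  3  4  4  4
 T  0  1  2  2  3  4  4  4  4  4
 C  0  1  2  2  3  4  4  4  5  5
 C  0  1  2  2  3  4  4  4  5  6
 T  0  1  2  2  3  4  4  4  5  6
dp[11][9] = 6. One LCS (by backtracking along matches): GAGACC.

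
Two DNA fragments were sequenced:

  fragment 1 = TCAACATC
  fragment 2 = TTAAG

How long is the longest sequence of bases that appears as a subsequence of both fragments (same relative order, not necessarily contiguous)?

Match T (fragment 1 #1, fragment 2 #2), A (fragment 1 #3, fragment 2 #3), A (fragment 1 #4, fragment 2 #4) — 3 bases in the same relative order in both. dp[8][5] = 3 confirms this is the maximum.

3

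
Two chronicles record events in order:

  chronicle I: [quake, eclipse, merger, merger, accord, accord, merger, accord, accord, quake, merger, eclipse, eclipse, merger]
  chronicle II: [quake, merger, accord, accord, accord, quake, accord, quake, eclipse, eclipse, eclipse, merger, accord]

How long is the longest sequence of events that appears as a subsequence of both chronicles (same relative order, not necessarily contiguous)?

One common subsequence of length 10: quake [1,1], merger [4,2], accord [5,3], accord [6,4], accord [8,5], accord [9,7], quake [10,8], eclipse [12,10], eclipse [13,11], merger [14,12]. Since dp[14][13] = 10, nothing longer is possible.

10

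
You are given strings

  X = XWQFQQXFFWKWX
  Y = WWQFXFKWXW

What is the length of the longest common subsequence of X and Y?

Let dp[i][j] be the LCS length of the first i characters of X and the first j characters of Y. dp[i][j] = dp[i-1][j-1]+1 when the i-th and j-th characters match, else max(dp[i-1][j], dp[i][j-1]).
    ·  W  W  Q  F  X  F  K  W  X  W
 ·  0  0  0  0  0  0  0  0  0  0  0
 X  0  0  0  0  0  1  1  1  1  1  1
 W  0  1  1  1  1  1  1  1  2  2  2
 Q  0  1  1  2  2  2  2  2  2  2  2
 F  0  1  1  2  3  3  3  3  3  3  3
 Q  0  1  1  2  3  3  3  3  3  3  3
 Q  0  1  1  2  3  3  3  3  3  3  3
 X  0  1  1  2  3  4  4  4  4  4  4
 F  0  1  1  2  3  4  5  5  5  5  5
 F  0  1  1  2  3  4  5  5  5  5  5
 W  0  1  2  2  3  4  5  5  6  6  6
 K  0  1  2  2  3  4  5  6  6  6  6
 W  0  1  2  2  3  4  5  6  7  7  7
 X  0  1  2  2  3  4  5  6  7  8  8
dp[13][10] = 8. One LCS (by backtracking along matches): WQFXFKWX.

8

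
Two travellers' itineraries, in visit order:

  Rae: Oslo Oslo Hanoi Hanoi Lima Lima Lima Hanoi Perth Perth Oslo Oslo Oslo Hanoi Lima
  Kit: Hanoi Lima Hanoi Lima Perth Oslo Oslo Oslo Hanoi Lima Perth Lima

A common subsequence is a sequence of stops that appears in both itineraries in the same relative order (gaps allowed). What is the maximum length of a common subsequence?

9

Pick Hanoi [3,1] → Hanoi [4,3] → Lima [7,4] → Perth [10,5] → Oslo [11,6] → Oslo [12,7] → Oslo [13,8] → Hanoi [14,9] → Lima [15,12]; all 9 stops appear in both, in order, and the DP table's final entry dp[15][12] is also 9, so no common subsequence is longer.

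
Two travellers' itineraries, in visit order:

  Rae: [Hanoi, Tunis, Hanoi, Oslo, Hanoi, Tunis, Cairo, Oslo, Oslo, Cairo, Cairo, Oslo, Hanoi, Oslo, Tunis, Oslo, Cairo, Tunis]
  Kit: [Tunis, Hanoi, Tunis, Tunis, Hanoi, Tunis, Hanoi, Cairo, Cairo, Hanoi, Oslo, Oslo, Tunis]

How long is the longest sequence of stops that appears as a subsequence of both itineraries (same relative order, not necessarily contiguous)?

10

One common subsequence of length 10: Hanoi [1,2], then Tunis [2,4], then Hanoi [3,5], then Hanoi [5,7], then Cairo [10,8], then Cairo [11,9], then Hanoi [13,10], then Oslo [14,11], then Oslo [16,12], then Tunis [18,13]. dp[18][13] = 10 confirms this is the maximum.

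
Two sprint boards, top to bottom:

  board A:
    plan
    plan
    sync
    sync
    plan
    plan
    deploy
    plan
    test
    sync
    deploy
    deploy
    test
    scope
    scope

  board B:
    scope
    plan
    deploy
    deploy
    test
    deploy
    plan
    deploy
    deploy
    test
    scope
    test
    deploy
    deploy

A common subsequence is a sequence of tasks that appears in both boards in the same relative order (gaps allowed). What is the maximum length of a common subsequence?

7

Taking plan [1,2]; then deploy [7,6]; then plan [8,7]; then deploy [11,8]; then deploy [12,9]; then test [13,10]; then scope [14,11] gives a common subsequence of length 7. dp[15][14] = 7 confirms this is the maximum.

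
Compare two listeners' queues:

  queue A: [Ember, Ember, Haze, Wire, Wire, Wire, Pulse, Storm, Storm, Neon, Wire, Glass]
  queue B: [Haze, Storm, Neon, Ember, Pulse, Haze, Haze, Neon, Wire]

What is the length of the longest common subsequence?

One common subsequence of length 4: Ember [1,4], then Haze [3,7], then Neon [10,8], then Wire [11,9]. Since dp[12][9] = 4, nothing longer is possible.

4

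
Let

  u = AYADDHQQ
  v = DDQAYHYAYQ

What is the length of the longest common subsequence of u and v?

4

One common subsequence of length 4: A (u #1, v #4), then Y (u #2, v #7), then A (u #3, v #8), then Q (u #8, v #10), and the DP table's final entry dp[8][10] is also 4, so no common subsequence is longer.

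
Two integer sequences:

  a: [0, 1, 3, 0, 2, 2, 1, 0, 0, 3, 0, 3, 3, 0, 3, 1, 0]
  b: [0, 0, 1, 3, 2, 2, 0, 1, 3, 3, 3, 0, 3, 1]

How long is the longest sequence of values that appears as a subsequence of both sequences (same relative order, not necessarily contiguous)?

Pick 0 at a[1]=b[2], 1 at a[2]=b[3], 3 at a[3]=b[4], 2 at a[5]=b[5], 2 at a[6]=b[6], 1 at a[7]=b[8], 3 at a[10]=b[9], 3 at a[12]=b[10], 3 at a[13]=b[11], 0 at a[14]=b[12], 3 at a[15]=b[13], 1 at a[16]=b[14]; all 12 values appear in both, in order. Since dp[17][14] = 12, nothing longer is possible.

12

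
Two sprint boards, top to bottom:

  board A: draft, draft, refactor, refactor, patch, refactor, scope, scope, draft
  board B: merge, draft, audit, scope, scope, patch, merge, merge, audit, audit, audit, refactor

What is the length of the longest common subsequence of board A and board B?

One common subsequence of length 3: draft at board A[1]=board B[2]; then patch at board A[5]=board B[6]; then refactor at board A[6]=board B[12], and the DP table's final entry dp[9][12] is also 3, so no common subsequence is longer.

3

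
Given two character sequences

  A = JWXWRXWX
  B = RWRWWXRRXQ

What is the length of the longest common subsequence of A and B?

4

Let dp[i][j] be the LCS length of the first i characters of A and the first j characters of B. dp[i][j] = dp[i-1][j-1]+1 when the i-th and j-th characters match, else max(dp[i-1][j], dp[i][j-1]).
    ·  R  W  R  W  W  X  R  R  X  Q
 ·  0  0  0  0  0  0  0  0  0  0  0
 J  0  0  0  0  0  0  0  0  0  0  0
 W  0  0  1  1  1  1  1  1  1  1  1
 X  0  0  1  1  1  1  2  2  2  2  2
 W  0  0  1  1  2  2  2  2  2  2  2
 R  0  1  1  2  2  2  2  3  3  3  3
 X  0  1  1  2  2  2  3  3  3  4  4
 W  0  1  2  2  3  3  3  3  3  4  4
 X  0  1  2  2  3  3  4  4  4  4  4
dp[8][10] = 4. One LCS (by backtracking along matches): WXRX.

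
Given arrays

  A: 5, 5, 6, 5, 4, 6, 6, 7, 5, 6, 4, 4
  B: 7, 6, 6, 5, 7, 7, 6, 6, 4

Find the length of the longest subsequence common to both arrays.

Let dp[i][j] be the LCS length of the first i values of A and the first j values of B. dp[i][j] = dp[i-1][j-1]+1 when the i-th and j-th values match, else max(dp[i-1][j], dp[i][j-1]).
    ·  7  6  6  5  7  7  6  6  4
 ·  0  0  0  0  0  0  0  0  0  0
 5  0  0  0  0  1  1  1  1  1  1
 5  0  0  0  0  1  1  1  1  1  1
 6  0  0  1  1  1  1  1  2  2  2
 5  0  0  1  1  2  2  2  2  2  2
 4  0  0  1  1  2  2  2  2  2  3
 6  0  0  1  2  2  2  2  3  3  3
 6  0  0  1  2  2  2  2  3  4  4
 7  0  1  1  2  2  3  3  3  4  4
 5  0  1  1  2  3  3  3  3  4  4
 6  0  1  2  2  3  3  3  4  4  4
 4  0  1  2  2  3  3  3  4  4  5
 4  0  1  2  2  3  3  3  4  4  5
dp[12][9] = 5. One LCS (by backtracking along matches): 6, 5, 6, 6, 4.

5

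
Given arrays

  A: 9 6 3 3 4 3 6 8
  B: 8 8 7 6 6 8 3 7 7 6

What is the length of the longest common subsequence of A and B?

3

Let dp[i][j] be the LCS length of the first i values of A and the first j values of B. dp[i][j] = dp[i-1][j-1]+1 when the i-th and j-th values match, else max(dp[i-1][j], dp[i][j-1]).
    ·  8  8  7  6  6  8  3  7  7  6
 ·  0  0  0  0  0  0  0  0  0  0  0
 9  0  0  0  0  0  0  0  0  0  0  0
 6  0  0  0  0  1  1  1  1  1  1  1
 3  0  0  0  0  1  1  1  2  2  2  2
 3  0  0  0  0  1  1  1  2  2  2  2
 4  0  0  0  0  1  1  1  2  2  2  2
 3  0  0  0  0  1  1  1  2  2  2  2
 6  0  0  0  0  1  2  2  2  2  2  3
 8  0  1  1  1  1  2  3  3  3  3  3
dp[8][10] = 3. One LCS (by backtracking along matches): 6, 3, 6.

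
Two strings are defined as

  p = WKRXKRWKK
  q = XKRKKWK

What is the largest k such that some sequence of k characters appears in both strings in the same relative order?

One common subsequence of length 5: K (p #2, q #2); then R (p #3, q #3); then K (p #5, q #5); then W (p #7, q #6); then K (p #9, q #7). The LCS DP gives dp[9][7] = 5, so this is optimal.

5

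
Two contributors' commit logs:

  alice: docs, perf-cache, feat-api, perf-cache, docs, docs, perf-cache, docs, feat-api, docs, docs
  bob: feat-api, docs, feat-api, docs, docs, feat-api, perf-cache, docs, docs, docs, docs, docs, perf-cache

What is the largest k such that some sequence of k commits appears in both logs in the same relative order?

Taking docs [1,5]; then feat-api [3,6]; then perf-cache [4,7]; then docs [5,8]; then docs [6,9]; then docs [8,10]; then docs [10,11]; then docs [11,12] gives a common subsequence of length 8. dp[11][13] = 8 confirms this is the maximum.

8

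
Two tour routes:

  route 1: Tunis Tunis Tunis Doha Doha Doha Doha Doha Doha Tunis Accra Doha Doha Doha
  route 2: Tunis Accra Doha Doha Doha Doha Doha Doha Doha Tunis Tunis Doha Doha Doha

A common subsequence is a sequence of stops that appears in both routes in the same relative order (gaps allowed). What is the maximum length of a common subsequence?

11

Pick Tunis (route 1 #1, route 2 #1), Doha (route 1 #4, route 2 #4), Doha (route 1 #5, route 2 #5), Doha (route 1 #6, route 2 #6), Doha (route 1 #7, route 2 #7), Doha (route 1 #8, route 2 #8), Doha (route 1 #9, route 2 #9), Tunis (route 1 #10, route 2 #11), Doha (route 1 #12, route 2 #12), Doha (route 1 #13, route 2 #13), Doha (route 1 #14, route 2 #14); all 11 stops appear in both, in order. The LCS DP gives dp[14][14] = 11, so this is optimal.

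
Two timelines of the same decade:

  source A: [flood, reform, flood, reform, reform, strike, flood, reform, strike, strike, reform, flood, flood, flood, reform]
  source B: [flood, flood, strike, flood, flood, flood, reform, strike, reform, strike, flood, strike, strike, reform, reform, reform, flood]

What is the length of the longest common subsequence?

Pick flood [1,5], then flood [3,6], then reform [4,7], then reform [5,9], then strike [6,10], then flood [7,11], then strike [9,12], then strike [10,13], then reform [11,16], then flood [14,17]; all 10 events appear in both, in order. Since dp[15][17] = 10, nothing longer is possible.

10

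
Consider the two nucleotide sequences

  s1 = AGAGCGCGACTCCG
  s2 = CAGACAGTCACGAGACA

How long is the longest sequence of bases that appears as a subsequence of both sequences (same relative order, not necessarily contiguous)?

9

Match A (s1 #1, s2 #2) → G (s1 #2, s2 #3) → A (s1 #3, s2 #6) → G (s1 #4, s2 #7) → C (s1 #5, s2 #11) → G (s1 #6, s2 #12) → G (s1 #8, s2 #14) → A (s1 #9, s2 #15) → C (s1 #10, s2 #16) — 9 bases in the same relative order in both, and the DP table's final entry dp[14][17] is also 9, so no common subsequence is longer.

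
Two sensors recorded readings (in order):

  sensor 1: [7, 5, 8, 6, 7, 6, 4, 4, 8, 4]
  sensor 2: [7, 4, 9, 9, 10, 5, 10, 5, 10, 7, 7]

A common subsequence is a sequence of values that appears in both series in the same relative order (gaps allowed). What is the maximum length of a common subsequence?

3

One common subsequence of length 3: 7 at sensor 1[1]=sensor 2[1]; then 5 at sensor 1[2]=sensor 2[8]; then 7 at sensor 1[5]=sensor 2[11]. Since dp[10][11] = 3, nothing longer is possible.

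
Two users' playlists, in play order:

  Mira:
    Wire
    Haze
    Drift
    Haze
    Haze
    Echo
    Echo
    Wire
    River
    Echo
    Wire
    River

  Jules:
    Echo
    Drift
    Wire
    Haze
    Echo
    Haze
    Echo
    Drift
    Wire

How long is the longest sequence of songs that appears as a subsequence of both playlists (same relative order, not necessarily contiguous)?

5

Match Wire (Mira #1, Jules #3); then Haze (Mira #2, Jules #4); then Haze (Mira #5, Jules #6); then Echo (Mira #6, Jules #7); then Wire (Mira #11, Jules #9) — 5 songs in the same relative order in both. The LCS DP gives dp[12][9] = 5, so this is optimal.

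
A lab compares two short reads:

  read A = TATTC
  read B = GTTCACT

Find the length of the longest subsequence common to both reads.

3

One common subsequence of length 3: T (read A #1, read B #3), then A (read A #2, read B #5), then T (read A #4, read B #7). dp[5][7] = 3 confirms this is the maximum.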